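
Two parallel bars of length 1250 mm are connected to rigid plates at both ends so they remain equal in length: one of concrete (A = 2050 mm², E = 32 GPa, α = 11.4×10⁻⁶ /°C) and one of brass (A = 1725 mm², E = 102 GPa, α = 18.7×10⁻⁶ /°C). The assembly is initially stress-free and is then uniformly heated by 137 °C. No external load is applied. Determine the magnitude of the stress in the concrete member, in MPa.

The brass has the larger α, so on heating it would change length more than the concrete if both were free. The rigid plates force a common final length, so the brass is put into compression and the concrete into tension, with equal and opposite forces P (no external load).
Equating the net (thermal + elastic) strains gives |α₁ − α₂|·ΔT = P·[1/(A₁E₁) + 1/(A₂E₂)].
|α₁ − α₂|·ΔT = 7.3×10⁻⁶ × 137 = 0.001.
1/(A₁E₁) + 1/(A₂E₂) = 1/(2050×32×10³) + 1/(1725×102×10³) = 2.093×10⁻⁸ N⁻¹.
So P = 0.001 / 2.093×10⁻⁸ = 47.79 kN.
σ_{concrete} = P/A₁ = 47790/2050 = 23.31 MPa, tensile.

σ ≈ 23.3 MPa (tensile)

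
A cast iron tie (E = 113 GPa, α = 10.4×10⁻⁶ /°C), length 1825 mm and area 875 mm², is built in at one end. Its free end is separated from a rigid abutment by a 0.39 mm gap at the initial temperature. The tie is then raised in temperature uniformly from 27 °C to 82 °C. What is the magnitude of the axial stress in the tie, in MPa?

σ ≈ 40.5 MPa (compressive)

If the wall were absent the tie would grow by αΔT L = 10.4×10⁻⁶ × 55 × 1825 = 1.044 mm.
The gap closes (δ_free > 0.39 mm) and the wall then resists a further 1.044 − 0.39 = 0.6539 mm of expansion.
So σ = E(δ_free − g)/L = 113×10³ × 0.6539/1825 = 40.49 MPa.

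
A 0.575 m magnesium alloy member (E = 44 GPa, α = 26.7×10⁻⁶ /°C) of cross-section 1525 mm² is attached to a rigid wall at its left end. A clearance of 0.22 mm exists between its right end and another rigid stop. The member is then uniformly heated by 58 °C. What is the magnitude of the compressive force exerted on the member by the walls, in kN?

Unrestrained expansion: δ_free = αΔT L = 26.7×10⁻⁶ × 58 × 575 = 0.8904 mm.
After closing the 0.22 mm clearance, 0.8904 − 0.22 = 0.6704 mm of expansion remains to be suppressed by the wall.
That suppressed elongation corresponds to σ = E·Δ/L = 44×10³ × 0.6704/575 = 51.3 MPa.
Force on the wall = σA = 51.3 × 1525 mm² = 78.24 kN.

P ≈ 78.2 kN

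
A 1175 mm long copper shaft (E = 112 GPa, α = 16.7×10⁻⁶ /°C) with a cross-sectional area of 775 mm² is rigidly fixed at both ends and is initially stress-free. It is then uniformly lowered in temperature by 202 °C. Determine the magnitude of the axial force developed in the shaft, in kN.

P ≈ 293 kN (tensile)

The ends cannot move, so σ = EαΔT = 112×10³ × 16.7×10⁻⁶ × 202 = 377.8 MPa.
Axial force P = σA = 377.8 × 775 = 292800 N = 292.8 kN, tensile.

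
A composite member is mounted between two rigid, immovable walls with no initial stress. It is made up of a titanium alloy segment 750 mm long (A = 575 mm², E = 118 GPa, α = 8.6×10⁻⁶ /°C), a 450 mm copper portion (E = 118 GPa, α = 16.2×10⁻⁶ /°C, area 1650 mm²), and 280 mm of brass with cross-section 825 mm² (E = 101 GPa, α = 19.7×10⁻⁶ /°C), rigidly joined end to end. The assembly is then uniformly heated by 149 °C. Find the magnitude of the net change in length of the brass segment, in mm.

Free thermal expansion of the whole bar: Σ αᵢΔT Lᵢ = 8.6×10⁻⁶×149×750 + 16.2×10⁻⁶×149×450 + 19.7×10⁻⁶×149×280 = 2.869 mm.
The walls prevent any net length change, so an axial force P (same in every segment) develops. Compatibility: P · Σ Lᵢ/(AᵢEᵢ) = δ_free.
The series flexibility is Σ Lᵢ/(AᵢEᵢ) = 750/(575×118×10³) + 450/(1650×118×10³) + 280/(825×101×10³) = 1.673×10⁻⁵ mm/N.
So P = 2.869 / 1.673×10⁻⁵ = 171.5 kN, compressive.
For the brass segment, free thermal change = 19.7×10⁻⁶×149×280 = 0.8219 mm and elastic change from P = 171500×280/(825×101×10³) = 0.5764 mm; these oppose, so the net change is 0.245 mm (segment lengthens).

|ΔL| ≈ 0.245 mm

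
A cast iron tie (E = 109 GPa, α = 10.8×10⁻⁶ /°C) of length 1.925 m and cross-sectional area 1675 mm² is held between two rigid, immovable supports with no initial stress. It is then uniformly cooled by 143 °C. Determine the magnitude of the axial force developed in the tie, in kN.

Full restraint means ε = 0, so the stress is σ = EαΔT = 109×10³ × 10.8×10⁻⁶ × 143 = 168.3 MPa.
Axial force P = σA = 168.3 × 1675 = 282000 N = 282 kN, tensile.

P ≈ 282 kN (tensile)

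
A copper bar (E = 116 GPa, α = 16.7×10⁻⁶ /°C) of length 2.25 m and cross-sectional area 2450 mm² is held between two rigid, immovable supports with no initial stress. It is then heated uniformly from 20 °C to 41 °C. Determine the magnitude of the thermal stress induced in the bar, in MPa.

σ ≈ 40.7 MPa (compressive)

Because both ends are immovable the net strain is zero, and the suppressed thermal strain is αΔT = 16.7×10⁻⁶ × 21 = 350.7×10⁻⁶.
The stress required to suppress this strain is σ = Eε = 116×10³ × 350.7×10⁻⁶ = 40.68 MPa, compressive since the bar is trying to expand.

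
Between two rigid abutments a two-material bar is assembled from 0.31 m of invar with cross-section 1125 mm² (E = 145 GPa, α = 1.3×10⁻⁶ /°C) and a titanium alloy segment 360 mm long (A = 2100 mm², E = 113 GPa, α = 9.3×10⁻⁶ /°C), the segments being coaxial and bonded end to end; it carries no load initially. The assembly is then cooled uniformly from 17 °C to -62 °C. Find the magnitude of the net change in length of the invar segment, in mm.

|ΔL| ≈ 0.133 mm

If the supports were absent, the total length change would be Σ αᵢΔT Lᵢ = 1.3×10⁻⁶×79×310 + 9.3×10⁻⁶×79×360 = 0.2963 mm.
The rigid supports impose zero overall length change; the single axial force P common to all segments must satisfy P Σ Lᵢ/(AᵢEᵢ) = δ_free.
The series flexibility is Σ Lᵢ/(AᵢEᵢ) = 310/(1125×145×10³) + 360/(2100×113×10³) = 3.417×10⁻⁶ mm/N.
P = 0.2963 / 3.417×10⁻⁶ = 86710 N = 86.71 kN, tensile.
For the invar segment, free thermal change = 1.3×10⁻⁶×79×310 = 0.03184 mm and elastic change from P = 86710×310/(1125×145×10³) = 0.1648 mm; these oppose, so the net change is 0.133 mm (segment lengthens).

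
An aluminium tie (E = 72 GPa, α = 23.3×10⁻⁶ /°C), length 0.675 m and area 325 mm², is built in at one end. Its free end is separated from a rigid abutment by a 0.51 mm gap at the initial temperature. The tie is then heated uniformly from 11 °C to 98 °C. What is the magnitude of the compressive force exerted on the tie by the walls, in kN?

Unrestrained expansion: δ_free = αΔT L = 23.3×10⁻⁶ × 87 × 675 = 1.368 mm.
After closing the 0.51 mm clearance, 1.368 − 0.51 = 0.8583 mm of expansion remains to be suppressed by the wall.
Compatibility: PL/(AE) = 0.8583 mm, so σ = P/A = E × (0.8583/675) = 91.55 MPa.
P = σA = 91.55 × 325 = 29.75 kN.

P ≈ 29.8 kN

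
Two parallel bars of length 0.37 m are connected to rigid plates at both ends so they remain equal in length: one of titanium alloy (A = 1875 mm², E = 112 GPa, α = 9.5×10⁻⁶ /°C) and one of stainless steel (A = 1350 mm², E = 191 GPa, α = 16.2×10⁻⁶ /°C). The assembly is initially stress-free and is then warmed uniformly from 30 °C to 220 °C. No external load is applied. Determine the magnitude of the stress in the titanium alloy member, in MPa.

σ ≈ 78.6 MPa (tensile)

Equilibrium of a rigid end plate with no external load gives equal and opposite internal forces ±P in the two members. Since α_{stainless steel} > α_{titanium alloy}, heating drives the stainless steel into compression and the titanium alloy into tension.
Compatibility of the two members (thermal + elastic change equal): (α₁ − α₂)ΔT = P·[1/(A₁E₁) + 1/(A₂E₂)].
|α₁ − α₂|·ΔT = 6.7×10⁻⁶ × 190 = 0.001273.
1/(A₁E₁) + 1/(A₂E₂) = 1/(1875×112×10³) + 1/(1350×191×10³) = 8.64×10⁻⁹ N⁻¹.
So P = 0.001273 / 8.64×10⁻⁹ = 147.3 kN.
σ_{titanium alloy} = P/A₁ = 147300/1875 = 78.58 MPa, tensile.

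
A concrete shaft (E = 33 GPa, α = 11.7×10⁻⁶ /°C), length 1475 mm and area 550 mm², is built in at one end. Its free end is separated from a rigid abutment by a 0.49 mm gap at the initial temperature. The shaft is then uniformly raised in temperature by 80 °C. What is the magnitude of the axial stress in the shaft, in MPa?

Free thermal elongation = αΔT L = 11.7×10⁻⁶ × 80 × 1475 = 1.381 mm.
The gap closes (δ_free > 0.49 mm) and the wall then resists a further 1.381 − 0.49 = 0.8906 mm of expansion.
Compatibility: PL/(AE) = 0.8906 mm, so σ = P/A = E × (0.8906/1475) = 19.93 MPa.

σ ≈ 19.9 MPa (compressive)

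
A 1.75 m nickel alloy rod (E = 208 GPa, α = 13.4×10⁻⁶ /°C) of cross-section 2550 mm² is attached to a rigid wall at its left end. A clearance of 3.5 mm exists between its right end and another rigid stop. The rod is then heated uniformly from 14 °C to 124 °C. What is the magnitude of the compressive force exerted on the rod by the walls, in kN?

Unrestrained expansion: δ_free = αΔT L = 13.4×10⁻⁶ × 110 × 1750 = 2.579 mm.
This is smaller than the 3.5 mm clearance, so the rod expands freely without reaching the stop — the stress is zero.

P ≈ 0 kN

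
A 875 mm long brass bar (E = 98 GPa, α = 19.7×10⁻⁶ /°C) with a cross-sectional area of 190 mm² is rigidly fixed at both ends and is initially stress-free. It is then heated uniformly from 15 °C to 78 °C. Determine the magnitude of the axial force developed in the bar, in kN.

With zero net strain, σ = E·αΔT = 98 GPa × 19.7×10⁻⁶ × 63 = 121.6 MPa.
Axial force P = σA = 121.6 × 190 = 23110 N = 23.11 kN, compressive.

P ≈ 23.1 kN (compressive)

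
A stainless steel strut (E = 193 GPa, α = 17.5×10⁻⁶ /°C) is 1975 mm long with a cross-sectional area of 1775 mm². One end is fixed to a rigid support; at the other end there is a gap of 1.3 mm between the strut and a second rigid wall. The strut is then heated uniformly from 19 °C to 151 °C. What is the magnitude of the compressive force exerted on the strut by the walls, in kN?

P ≈ 566 kN

Free thermal elongation = αΔT L = 17.5×10⁻⁶ × 132 × 1975 = 4.562 mm.
The gap closes (δ_free > 1.3 mm) and the wall then resists a further 4.562 − 1.3 = 3.262 mm of expansion.
That suppressed elongation corresponds to σ = E·Δ/L = 193×10³ × 3.262/1975 = 318.8 MPa.
Force on the wall = σA = 318.8 × 1775 mm² = 565.9 kN.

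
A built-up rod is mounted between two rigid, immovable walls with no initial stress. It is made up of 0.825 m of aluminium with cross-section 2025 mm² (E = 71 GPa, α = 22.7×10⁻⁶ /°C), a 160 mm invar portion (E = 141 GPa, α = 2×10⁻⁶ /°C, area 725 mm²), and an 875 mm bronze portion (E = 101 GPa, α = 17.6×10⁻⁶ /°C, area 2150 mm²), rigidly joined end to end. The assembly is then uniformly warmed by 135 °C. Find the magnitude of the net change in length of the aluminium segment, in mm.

With the walls removed the bar would change length by δ_free = Σ αᵢΔT Lᵢ = 22.7×10⁻⁶×135×825 + 2×10⁻⁶×135×160 + 17.6×10⁻⁶×135×875 = 4.65 mm.
The rigid supports impose zero overall length change; the single axial force P common to all segments must satisfy P Σ Lᵢ/(AᵢEᵢ) = δ_free.
The series flexibility is Σ Lᵢ/(AᵢEᵢ) = 825/(2025×71×10³) + 160/(725×141×10³) + 875/(2150×101×10³) = 1.133×10⁻⁵ mm/N.
So P = 4.65 / 1.133×10⁻⁵ = 410.4 kN, compressive.
For the aluminium segment, free thermal change = 22.7×10⁻⁶×135×825 = 2.528 mm and elastic change from P = 410400×825/(2025×71×10³) = 2.355 mm; these oppose, so the net change is 0.174 mm (segment lengthens).

|ΔL| ≈ 0.174 mm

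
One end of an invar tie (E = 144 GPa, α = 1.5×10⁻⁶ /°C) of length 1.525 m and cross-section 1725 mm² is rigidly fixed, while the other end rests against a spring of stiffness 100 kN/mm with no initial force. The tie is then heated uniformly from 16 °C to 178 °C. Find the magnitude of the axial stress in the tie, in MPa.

If the spring were absent the tie would lengthen by αΔT L = 1.5×10⁻⁶ × 162 × 1525 = 0.3706 mm.
With a force P in the spring, the elastic change of the tie is PL/(AE) and that of the spring is P/k; compatibility requires their sum to equal δ_free.
So P = δ_free / [L/(AE) + 1/k] = 0.3706 / [ 1525/(1725×144×10³) + 1/(100×10³) ].
P = 0.3706 / 1.614×10⁻⁵ = 22960 N.
σ = P/A = 22960/1725 = 13.31 MPa.

σ ≈ 13.3 MPa (compressive)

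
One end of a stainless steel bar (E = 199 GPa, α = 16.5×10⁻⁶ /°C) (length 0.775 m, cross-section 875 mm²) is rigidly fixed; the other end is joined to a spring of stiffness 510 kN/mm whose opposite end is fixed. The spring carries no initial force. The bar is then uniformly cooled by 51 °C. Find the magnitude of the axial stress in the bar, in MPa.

If the spring were absent the bar would shorten by αΔT L = 16.5×10⁻⁶ × 51 × 775 = 0.6522 mm.
Let P be the tensile force in the spring. The bar extends elastically by PL/(AE) and the spring stretches by P/k; together these equal δ_free.
So P = δ_free / [L/(AE) + 1/k] = 0.6522 / [ 775/(875×199×10³) + 1/(510×10³) ].
P = 0.6522 / 6.412×10⁻⁶ = 101700 N.
σ = P/A = 101700/875 = 116.2 MPa.

σ ≈ 116 MPa (tensile)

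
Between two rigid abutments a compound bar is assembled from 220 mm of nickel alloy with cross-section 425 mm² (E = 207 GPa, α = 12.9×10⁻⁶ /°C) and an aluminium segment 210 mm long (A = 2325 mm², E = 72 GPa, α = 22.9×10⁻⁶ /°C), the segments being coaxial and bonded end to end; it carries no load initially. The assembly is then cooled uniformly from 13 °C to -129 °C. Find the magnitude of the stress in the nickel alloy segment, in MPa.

σ ≈ 680 MPa (tensile)

With the walls removed the bar would change length by δ_free = Σ αᵢΔT Lᵢ = 12.9×10⁻⁶×142×220 + 22.9×10⁻⁶×142×210 = 1.086 mm.
The walls prevent any net length change, so an axial force P (same in every segment) develops. Compatibility: P · Σ Lᵢ/(AᵢEᵢ) = δ_free.
Σ Lᵢ/(AᵢEᵢ) = 220/(425×207×10³) + 210/(2325×72×10³) = 3.755×10⁻⁶ mm/N.
Hence P = δ_free / Σ(L/AE) = 1.086/3.755×10⁻⁶ = 289.2 kN (tensile).
σ_{nickel alloy} = P / A = 289200 / 425 = 680.4 MPa.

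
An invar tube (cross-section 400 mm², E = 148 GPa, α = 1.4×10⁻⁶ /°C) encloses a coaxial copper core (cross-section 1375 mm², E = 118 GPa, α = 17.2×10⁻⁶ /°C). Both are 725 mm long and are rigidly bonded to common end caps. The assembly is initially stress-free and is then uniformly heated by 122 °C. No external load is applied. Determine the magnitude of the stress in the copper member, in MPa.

σ ≈ 60.8 MPa (compressive)

The copper has the larger α, so on heating it would change length more than the invar if both were free. The rigid plates force a common final length, so the copper is put into compression and the invar into tension, with equal and opposite forces P (no external load).
Equating the net (thermal + elastic) strains gives |α₁ − α₂|·ΔT = P·[1/(A₁E₁) + 1/(A₂E₂)].
|α₁ − α₂|·ΔT = 15.8×10⁻⁶ × 122 = 0.001928.
1/(A₁E₁) + 1/(A₂E₂) = 1/(400×148×10³) + 1/(1375×118×10³) = 2.306×10⁻⁸ N⁻¹.
So P = 0.001928 / 2.306×10⁻⁸ = 83.61 kN.
σ_{copper} = P/A₂ = 83610/1375 = 60.81 MPa, compressive.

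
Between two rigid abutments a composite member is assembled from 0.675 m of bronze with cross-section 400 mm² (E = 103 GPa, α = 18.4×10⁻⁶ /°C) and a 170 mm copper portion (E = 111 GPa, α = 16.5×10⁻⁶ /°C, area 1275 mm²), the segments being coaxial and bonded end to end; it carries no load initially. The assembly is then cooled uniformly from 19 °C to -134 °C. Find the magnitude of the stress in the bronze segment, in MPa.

σ ≈ 331 MPa (tensile)

Free thermal contraction of the whole bar: Σ αᵢΔT Lᵢ = 18.4×10⁻⁶×153×675 + 16.5×10⁻⁶×153×170 = 2.329 mm.
The walls prevent any net length change, so an axial force P (same in every segment) develops. Compatibility: P · Σ Lᵢ/(AᵢEᵢ) = δ_free.
The series flexibility is Σ Lᵢ/(AᵢEᵢ) = 675/(400×103×10³) + 170/(1275×111×10³) = 1.758×10⁻⁵ mm/N.
So P = 2.329 / 1.758×10⁻⁵ = 132.5 kN, tensile.
σ_{bronze} = P / A = 132500 / 400 = 331.2 MPa.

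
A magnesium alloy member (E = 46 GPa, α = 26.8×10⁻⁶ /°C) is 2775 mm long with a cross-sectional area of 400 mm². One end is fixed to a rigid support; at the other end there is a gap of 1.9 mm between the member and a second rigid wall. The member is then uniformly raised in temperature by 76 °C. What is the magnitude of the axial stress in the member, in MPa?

σ ≈ 62.2 MPa (compressive)

If the wall were absent the member would grow by αΔT L = 26.8×10⁻⁶ × 76 × 2775 = 5.652 mm.
The gap closes (δ_free > 1.9 mm) and the wall then resists a further 5.652 − 1.9 = 3.752 mm of expansion.
So σ = E(δ_free − g)/L = 46×10³ × 3.752/2775 = 62.2 MPa.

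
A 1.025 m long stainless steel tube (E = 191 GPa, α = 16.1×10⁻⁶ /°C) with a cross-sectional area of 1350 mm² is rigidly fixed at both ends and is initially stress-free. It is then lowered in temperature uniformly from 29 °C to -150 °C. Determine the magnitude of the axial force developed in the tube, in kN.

P ≈ 743 kN (tensile)

With zero net strain, σ = E·αΔT = 191 GPa × 16.1×10⁻⁶ × 179 = 550.4 MPa.
Axial force P = σA = 550.4 × 1350 = 743100 N = 743.1 kN, tensile.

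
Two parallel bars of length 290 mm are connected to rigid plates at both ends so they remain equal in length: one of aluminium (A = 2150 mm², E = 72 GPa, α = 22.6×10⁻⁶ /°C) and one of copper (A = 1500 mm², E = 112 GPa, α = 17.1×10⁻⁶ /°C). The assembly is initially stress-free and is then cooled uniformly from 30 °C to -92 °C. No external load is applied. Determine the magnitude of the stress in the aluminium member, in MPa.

σ ≈ 25.1 MPa (tensile)

Both members must finish at the same length. With the larger α, the aluminium tends to over-contract; the plates restrain it, putting the aluminium in tension and the copper in compression. With no external load the two internal forces are equal and opposite, magnitude P.
Setting the final lengths equal and cancelling L: (α₁ − α₂)ΔT = P/(A₁E₁) + P/(A₂E₂).
|α₁ − α₂|·ΔT = 5.5×10⁻⁶ × 122 = 0.000671.
1/(A₁E₁) + 1/(A₂E₂) = 1/(2150×72×10³) + 1/(1500×112×10³) = 1.241×10⁻⁸ N⁻¹.
P = 0.000671 / 1.241×10⁻⁸ = 54060 N = 54.06 kN.
σ_{aluminium} = P/A₁ = 54060/2150 = 25.14 MPa, tensile.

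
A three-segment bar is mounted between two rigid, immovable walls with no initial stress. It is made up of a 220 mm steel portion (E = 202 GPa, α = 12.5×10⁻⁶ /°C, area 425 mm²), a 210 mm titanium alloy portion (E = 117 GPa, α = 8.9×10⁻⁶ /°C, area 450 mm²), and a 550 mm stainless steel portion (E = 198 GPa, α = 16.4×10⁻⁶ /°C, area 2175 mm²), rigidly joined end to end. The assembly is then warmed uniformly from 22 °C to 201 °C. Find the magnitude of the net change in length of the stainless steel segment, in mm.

|ΔL| ≈ 1.22 mm

Free thermal expansion of the whole bar: Σ αᵢΔT Lᵢ = 12.5×10⁻⁶×179×220 + 8.9×10⁻⁶×179×210 + 16.4×10⁻⁶×179×550 = 2.441 mm.
The rigid supports impose zero overall length change; the single axial force P common to all segments must satisfy P Σ Lᵢ/(AᵢEᵢ) = δ_free.
Σ Lᵢ/(AᵢEᵢ) = 220/(425×202×10³) + 210/(450×117×10³) + 550/(2175×198×10³) = 7.828×10⁻⁶ mm/N.
P = 2.441 / 7.828×10⁻⁶ = 311900 N = 311.9 kN, compressive.
For the stainless steel segment, free thermal change = 16.4×10⁻⁶×179×550 = 1.615 mm and elastic change from P = 311900×550/(2175×198×10³) = 0.3983 mm; these oppose, so the net change is 1.22 mm (segment lengthens).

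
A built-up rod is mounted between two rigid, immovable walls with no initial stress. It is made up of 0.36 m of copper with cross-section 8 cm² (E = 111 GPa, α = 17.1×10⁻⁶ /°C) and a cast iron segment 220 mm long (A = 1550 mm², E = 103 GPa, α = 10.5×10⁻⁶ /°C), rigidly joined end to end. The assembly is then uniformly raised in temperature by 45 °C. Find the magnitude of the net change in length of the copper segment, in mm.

|ΔL| ≈ 0.00731 mm

Free thermal expansion of the whole bar: Σ αᵢΔT Lᵢ = 17.1×10⁻⁶×45×360 + 10.5×10⁻⁶×45×220 = 0.381 mm.
Since the ends are fixed, an axial force P builds up, equal in every segment, with P · Σ Lᵢ/(AᵢEᵢ) = δ_free.
Σ Lᵢ/(AᵢEᵢ) = 360/(800×111×10³) + 220/(1550×103×10³) = 5.432×10⁻⁶ mm/N.
Hence P = δ_free / Σ(L/AE) = 0.381/5.432×10⁻⁶ = 70.13 kN (compressive).
For the copper segment, free thermal change = 17.1×10⁻⁶×45×360 = 0.277 mm and elastic change from P = 70130×360/(800×111×10³) = 0.2843 mm; these oppose, so the net change is 0.00731 mm (segment shortens).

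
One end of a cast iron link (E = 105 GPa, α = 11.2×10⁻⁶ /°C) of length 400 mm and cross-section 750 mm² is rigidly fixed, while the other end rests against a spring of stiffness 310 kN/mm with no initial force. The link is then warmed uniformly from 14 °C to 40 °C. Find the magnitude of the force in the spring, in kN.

Free thermal expansion: δ_free = αΔT L = 11.2×10⁻⁶ × 26 × 400 = 0.1165 mm.
With a force P in the spring, the elastic change of the link is PL/(AE) and that of the spring is P/k; compatibility requires their sum to equal δ_free.
So P = δ_free / [L/(AE) + 1/k] = 0.1165 / [ 400/(750×105×10³) + 1/(310×10³) ].
P = 0.1165 / 8.305×10⁻⁶ = 14020 N.

P ≈ 14 kN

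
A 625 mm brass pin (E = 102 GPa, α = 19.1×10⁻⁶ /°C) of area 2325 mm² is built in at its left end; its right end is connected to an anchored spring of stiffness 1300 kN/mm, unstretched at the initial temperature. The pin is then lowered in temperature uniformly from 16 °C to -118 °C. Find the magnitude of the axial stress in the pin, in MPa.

σ ≈ 202 MPa (tensile)

If the spring were absent the pin would shorten by αΔT L = 19.1×10⁻⁶ × 134 × 625 = 1.6 mm.
Let P be the tensile force in the spring. The pin extends elastically by PL/(AE) and the spring stretches by P/k; together these equal δ_free.
So P = δ_free / [L/(AE) + 1/k] = 1.6 / [ 625/(2325×102×10³) + 1/(1300×10³) ].
P = 1.6 / 3.405×10⁻⁶ = 469800 N.
σ = P/A = 469800/2325 = 202.1 MPa.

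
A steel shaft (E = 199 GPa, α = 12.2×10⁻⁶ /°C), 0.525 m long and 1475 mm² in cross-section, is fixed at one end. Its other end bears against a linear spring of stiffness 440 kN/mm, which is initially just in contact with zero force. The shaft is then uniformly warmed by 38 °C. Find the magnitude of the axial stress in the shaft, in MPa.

σ ≈ 40.6 MPa (compressive)

The unrestrained thermal change is αΔT L = 12.2×10⁻⁶ × 38 × 525 = 0.2434 mm.
With a force P in the spring, the elastic change of the shaft is PL/(AE) and that of the spring is P/k; compatibility requires their sum to equal δ_free.
P [ L/(AE) + 1/k ] = δ_free → P [ 525/(1475×199×10³) + 1/(440×10³) ] = 0.2434.
P = 0.2434 / 4.061×10⁻⁶ = 59930 N.
σ = P/A = 59930/1475 = 40.63 MPa.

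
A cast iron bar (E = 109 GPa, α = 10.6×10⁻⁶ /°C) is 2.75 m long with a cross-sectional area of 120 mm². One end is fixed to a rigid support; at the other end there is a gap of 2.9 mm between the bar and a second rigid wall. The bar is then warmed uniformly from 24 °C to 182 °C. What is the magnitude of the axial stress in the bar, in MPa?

Unrestrained expansion: δ_free = αΔT L = 10.6×10⁻⁶ × 158 × 2750 = 4.606 mm.
The gap closes (δ_free > 2.9 mm) and the wall then resists a further 4.606 − 2.9 = 1.706 mm of expansion.
Compatibility: PL/(AE) = 1.706 mm, so σ = P/A = E × (1.706/2750) = 67.61 MPa.

σ ≈ 67.6 MPa (compressive)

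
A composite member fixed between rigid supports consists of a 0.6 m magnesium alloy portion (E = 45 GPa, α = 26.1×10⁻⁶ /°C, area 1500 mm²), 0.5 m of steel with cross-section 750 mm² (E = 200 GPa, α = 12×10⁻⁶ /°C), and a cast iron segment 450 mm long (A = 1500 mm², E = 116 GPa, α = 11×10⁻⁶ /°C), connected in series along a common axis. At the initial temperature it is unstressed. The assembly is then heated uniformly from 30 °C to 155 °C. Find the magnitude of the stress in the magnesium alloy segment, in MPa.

σ ≈ 150 MPa (compressive)

Free thermal expansion of the whole bar: Σ αᵢΔT Lᵢ = 26.1×10⁻⁶×125×600 + 12×10⁻⁶×125×500 + 11×10⁻⁶×125×450 = 3.326 mm.
The walls prevent any net length change, so an axial force P (same in every segment) develops. Compatibility: P · Σ Lᵢ/(AᵢEᵢ) = δ_free.
The series flexibility is Σ Lᵢ/(AᵢEᵢ) = 600/(1500×45×10³) + 500/(750×200×10³) + 450/(1500×116×10³) = 1.481×10⁻⁵ mm/N.
P = 3.326 / 1.481×10⁻⁵ = 224600 N = 224.6 kN, compressive.
σ_{magnesium alloy} = P / A = 224600 / 1500 = 149.7 MPa.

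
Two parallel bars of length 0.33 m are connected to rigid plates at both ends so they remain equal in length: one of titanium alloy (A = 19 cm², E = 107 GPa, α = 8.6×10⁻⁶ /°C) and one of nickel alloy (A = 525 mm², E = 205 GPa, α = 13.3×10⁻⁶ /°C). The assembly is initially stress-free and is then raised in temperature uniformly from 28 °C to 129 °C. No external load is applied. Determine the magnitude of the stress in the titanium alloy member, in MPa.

σ ≈ 17.6 MPa (tensile)

Equilibrium of a rigid end plate with no external load gives equal and opposite internal forces ±P in the two members. Since α_{nickel alloy} > α_{titanium alloy}, heating drives the nickel alloy into compression and the titanium alloy into tension.
Setting the final lengths equal and cancelling L: (α₁ − α₂)ΔT = P/(A₁E₁) + P/(A₂E₂).
|α₁ − α₂|·ΔT = 4.7×10⁻⁶ × 101 = 0.0004747.
1/(A₁E₁) + 1/(A₂E₂) = 1/(1900×107×10³) + 1/(525×205×10³) = 1.421×10⁻⁸ N⁻¹.
So P = 0.0004747 / 1.421×10⁻⁸ = 33.41 kN.
σ_{titanium alloy} = P/A₁ = 33410/1900 = 17.58 MPa, tensile.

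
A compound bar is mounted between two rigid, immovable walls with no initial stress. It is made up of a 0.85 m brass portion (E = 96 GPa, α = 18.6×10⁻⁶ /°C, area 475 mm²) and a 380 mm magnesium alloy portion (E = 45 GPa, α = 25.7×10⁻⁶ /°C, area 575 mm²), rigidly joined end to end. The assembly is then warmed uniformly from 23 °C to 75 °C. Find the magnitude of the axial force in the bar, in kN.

P ≈ 39.9 kN (compressive)

Free thermal expansion of the whole bar: Σ αᵢΔT Lᵢ = 18.6×10⁻⁶×52×850 + 25.7×10⁻⁶×52×380 = 1.33 mm.
Since the ends are fixed, an axial force P builds up, equal in every segment, with P · Σ Lᵢ/(AᵢEᵢ) = δ_free.
The series flexibility is Σ Lᵢ/(AᵢEᵢ) = 850/(475×96×10³) + 380/(575×45×10³) = 3.333×10⁻⁵ mm/N.
P = 1.33 / 3.333×10⁻⁵ = 39910 N = 39.91 kN, compressive.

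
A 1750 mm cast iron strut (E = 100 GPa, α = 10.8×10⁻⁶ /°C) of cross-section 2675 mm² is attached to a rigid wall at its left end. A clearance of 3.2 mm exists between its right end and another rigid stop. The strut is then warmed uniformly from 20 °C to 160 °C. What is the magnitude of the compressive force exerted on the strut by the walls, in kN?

If the wall were absent the strut would grow by αΔT L = 10.8×10⁻⁶ × 140 × 1750 = 2.646 mm.
This is smaller than the 3.2 mm clearance, so the strut expands freely without reaching the stop — the stress is zero.

P ≈ 0 kN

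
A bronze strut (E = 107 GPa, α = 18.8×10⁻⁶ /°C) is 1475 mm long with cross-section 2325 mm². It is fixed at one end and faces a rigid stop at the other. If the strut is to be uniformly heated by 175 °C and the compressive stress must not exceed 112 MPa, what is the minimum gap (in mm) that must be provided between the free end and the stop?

g ≈ 3.31 mm

With no wall the strut would lengthen by αΔT L = 18.8×10⁻⁶ × 175 × 1475 = 4.853 mm.
A stress of 112 MPa corresponds to the wall pushing the strut back by σL/E = 112×1475/(107×10³) = 1.544 mm.
So the gap has to take up the difference, g_min = δ_free − σL/E = 4.853 − 1.544 = 3.309 mm.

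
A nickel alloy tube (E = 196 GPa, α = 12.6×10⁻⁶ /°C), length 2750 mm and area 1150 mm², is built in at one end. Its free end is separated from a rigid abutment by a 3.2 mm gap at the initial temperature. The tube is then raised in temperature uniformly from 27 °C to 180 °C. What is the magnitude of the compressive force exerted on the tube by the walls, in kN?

Unrestrained expansion: δ_free = αΔT L = 12.6×10⁻⁶ × 153 × 2750 = 5.301 mm.
The gap closes (δ_free > 3.2 mm) and the wall then resists a further 5.301 − 3.2 = 2.101 mm of expansion.
So σ = E(δ_free − g)/L = 196×10³ × 2.101/2750 = 149.8 MPa.
Force on the wall = σA = 149.8 × 1150 mm² = 172.2 kN.

P ≈ 172 kN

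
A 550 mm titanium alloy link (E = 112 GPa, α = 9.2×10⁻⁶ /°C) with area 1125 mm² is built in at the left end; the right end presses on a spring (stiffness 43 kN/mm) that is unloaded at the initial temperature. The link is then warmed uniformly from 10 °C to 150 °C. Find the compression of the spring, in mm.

The unrestrained thermal change is αΔT L = 9.2×10⁻⁶ × 140 × 550 = 0.7084 mm.
With a force P in the spring, the elastic change of the link is PL/(AE) and that of the spring is P/k; compatibility requires their sum to equal δ_free.
P [ L/(AE) + 1/k ] = δ_free → P [ 550/(1125×112×10³) + 1/(43×10³) ] = 0.7084.
P = 0.7084 / 2.762×10⁻⁵ = 25650 N.
Spring compression = P/k = 25650/(43×10³) = 0.5964 mm.

δ ≈ 0.596 mm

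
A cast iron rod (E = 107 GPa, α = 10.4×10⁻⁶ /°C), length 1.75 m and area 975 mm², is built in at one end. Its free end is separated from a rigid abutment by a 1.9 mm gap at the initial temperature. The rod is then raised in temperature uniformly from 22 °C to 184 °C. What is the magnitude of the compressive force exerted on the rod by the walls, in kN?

P ≈ 62.5 kN

If the wall were absent the rod would grow by αΔT L = 10.4×10⁻⁶ × 162 × 1750 = 2.948 mm.
This exceeds the 1.9 mm gap, so the wall pushes back. The portion of expansion that must be recovered elastically is δ_free − gap = 2.948 − 1.9 = 1.048 mm.
So σ = E(δ_free − g)/L = 107×10³ × 1.048/1750 = 64.1 MPa.
P = σA = 64.1 × 975 = 62.5 kN.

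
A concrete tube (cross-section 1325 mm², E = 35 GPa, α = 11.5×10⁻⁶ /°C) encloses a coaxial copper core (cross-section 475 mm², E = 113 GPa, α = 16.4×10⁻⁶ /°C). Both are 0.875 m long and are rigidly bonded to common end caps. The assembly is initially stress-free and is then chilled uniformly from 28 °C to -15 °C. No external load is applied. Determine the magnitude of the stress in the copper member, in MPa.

σ ≈ 11 MPa (tensile)

Both members must finish at the same length. With the larger α, the copper tends to over-contract; the plates restrain it, putting the copper in tension and the concrete in compression. With no external load the two internal forces are equal and opposite, magnitude P.
Setting the final lengths equal and cancelling L: (α₁ − α₂)ΔT = P/(A₁E₁) + P/(A₂E₂).
|α₁ − α₂|·ΔT = 4.9×10⁻⁶ × 43 = 0.0002107.
1/(A₁E₁) + 1/(A₂E₂) = 1/(1325×35×10³) + 1/(475×113×10³) = 4.019×10⁻⁸ N⁻¹.
So P = 0.0002107 / 4.019×10⁻⁸ = 5.242 kN.
σ_{copper} = P/A₂ = 5242/475 = 11.04 MPa, tensile.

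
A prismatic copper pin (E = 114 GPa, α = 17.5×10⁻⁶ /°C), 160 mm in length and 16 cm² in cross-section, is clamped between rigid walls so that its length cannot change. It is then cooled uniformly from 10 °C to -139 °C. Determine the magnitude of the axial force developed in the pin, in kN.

P ≈ 476 kN (tensile)

With zero net strain, σ = E·αΔT = 114 GPa × 17.5×10⁻⁶ × 149 = 297.3 MPa.
Axial force P = σA = 297.3 × 1600 = 475600 N = 475.6 kN, tensile.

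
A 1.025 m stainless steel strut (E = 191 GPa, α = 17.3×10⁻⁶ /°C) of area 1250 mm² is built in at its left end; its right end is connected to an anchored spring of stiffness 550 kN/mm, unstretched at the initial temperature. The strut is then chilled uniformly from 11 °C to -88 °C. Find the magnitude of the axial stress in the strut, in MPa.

σ ≈ 230 MPa (tensile)

If the spring were absent the strut would shorten by αΔT L = 17.3×10⁻⁶ × 99 × 1025 = 1.756 mm.
Let P be the tensile force in the spring. The strut extends elastically by PL/(AE) and the spring stretches by P/k; together these equal δ_free.
P [ L/(AE) + 1/k ] = δ_free → P [ 1025/(1250×191×10³) + 1/(550×10³) ] = 1.756.
P = 1.756 / 6.111×10⁻⁶ = 287300 N.
σ = P/A = 287300/1250 = 229.8 MPa.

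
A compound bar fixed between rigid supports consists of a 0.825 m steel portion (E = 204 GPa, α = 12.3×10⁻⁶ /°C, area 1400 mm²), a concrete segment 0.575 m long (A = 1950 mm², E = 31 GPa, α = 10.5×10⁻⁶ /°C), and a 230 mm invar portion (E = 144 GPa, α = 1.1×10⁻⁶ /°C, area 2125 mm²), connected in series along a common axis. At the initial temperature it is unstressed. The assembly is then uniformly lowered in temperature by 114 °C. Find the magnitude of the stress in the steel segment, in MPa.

σ ≈ 102 MPa (tensile)

Free thermal contraction of the whole bar: Σ αᵢΔT Lᵢ = 12.3×10⁻⁶×114×825 + 10.5×10⁻⁶×114×575 + 1.1×10⁻⁶×114×230 = 1.874 mm.
The walls prevent any net length change, so an axial force P (same in every segment) develops. Compatibility: P · Σ Lᵢ/(AᵢEᵢ) = δ_free.
Σ Lᵢ/(AᵢEᵢ) = 825/(1400×204×10³) + 575/(1950×31×10³) + 230/(2125×144×10³) = 1.315×10⁻⁵ mm/N.
Hence P = δ_free / Σ(L/AE) = 1.874/1.315×10⁻⁵ = 142.5 kN (tensile).
σ_{steel} = P / A = 142500 / 1400 = 101.8 MPa.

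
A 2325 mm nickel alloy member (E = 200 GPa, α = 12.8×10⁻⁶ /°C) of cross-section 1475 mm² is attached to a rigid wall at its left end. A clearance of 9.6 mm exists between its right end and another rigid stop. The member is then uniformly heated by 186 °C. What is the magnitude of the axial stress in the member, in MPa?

σ ≈ 0 MPa

If the wall were absent the member would grow by αΔT L = 12.8×10⁻⁶ × 186 × 2325 = 5.535 mm.
Since δ_free = 5.54 mm is less than the 9.6 mm gap, the member never touches the wall. No axial force develops.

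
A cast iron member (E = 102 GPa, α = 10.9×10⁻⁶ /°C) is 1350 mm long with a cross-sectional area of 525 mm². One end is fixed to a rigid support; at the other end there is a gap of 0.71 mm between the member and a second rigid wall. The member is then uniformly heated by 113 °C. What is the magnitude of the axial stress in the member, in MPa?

σ ≈ 72 MPa (compressive)

If the wall were absent the member would grow by αΔT L = 10.9×10⁻⁶ × 113 × 1350 = 1.663 mm.
The gap closes (δ_free > 0.71 mm) and the wall then resists a further 1.663 − 0.71 = 0.9528 mm of expansion.
So σ = E(δ_free − g)/L = 102×10³ × 0.9528/1350 = 71.99 MPa.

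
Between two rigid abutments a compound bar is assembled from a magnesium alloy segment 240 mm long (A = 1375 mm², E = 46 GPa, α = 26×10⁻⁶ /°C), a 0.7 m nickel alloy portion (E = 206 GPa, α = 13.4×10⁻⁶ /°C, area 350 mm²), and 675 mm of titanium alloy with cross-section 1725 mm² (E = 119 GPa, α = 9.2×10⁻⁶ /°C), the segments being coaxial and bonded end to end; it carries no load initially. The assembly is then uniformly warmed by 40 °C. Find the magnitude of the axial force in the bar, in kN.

P ≈ 52 kN (compressive)

If the supports were absent, the total length change would be Σ αᵢΔT Lᵢ = 26×10⁻⁶×40×240 + 13.4×10⁻⁶×40×700 + 9.2×10⁻⁶×40×675 = 0.8732 mm.
The rigid supports impose zero overall length change; the single axial force P common to all segments must satisfy P Σ Lᵢ/(AᵢEᵢ) = δ_free.
The series flexibility is Σ Lᵢ/(AᵢEᵢ) = 240/(1375×46×10³) + 700/(350×206×10³) + 675/(1725×119×10³) = 1.679×10⁻⁵ mm/N.
P = 0.8732 / 1.679×10⁻⁵ = 52000 N = 52 kN, compressive.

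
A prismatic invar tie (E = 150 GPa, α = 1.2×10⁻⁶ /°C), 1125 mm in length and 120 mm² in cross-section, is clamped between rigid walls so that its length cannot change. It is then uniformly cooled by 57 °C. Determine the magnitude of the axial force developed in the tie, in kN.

P ≈ 1.23 kN (tensile)

The ends cannot move, so σ = EαΔT = 150×10³ × 1.2×10⁻⁶ × 57 = 10.26 MPa.
Axial force P = σA = 10.26 × 120 = 1231 N = 1.231 kN, tensile.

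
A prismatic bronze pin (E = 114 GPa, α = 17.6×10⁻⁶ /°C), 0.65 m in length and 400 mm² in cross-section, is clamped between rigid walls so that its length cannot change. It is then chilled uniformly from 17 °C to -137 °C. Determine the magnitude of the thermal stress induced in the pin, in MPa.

Because both ends are immovable the net strain is zero, and the suppressed thermal strain is αΔT = 17.6×10⁻⁶ × 154 = 2710.4×10⁻⁶.
Hence σ = E·αΔT = 114×10³ × 2710.4×10⁻⁶ = 309 MPa, tensile.

σ ≈ 309 MPa (tensile)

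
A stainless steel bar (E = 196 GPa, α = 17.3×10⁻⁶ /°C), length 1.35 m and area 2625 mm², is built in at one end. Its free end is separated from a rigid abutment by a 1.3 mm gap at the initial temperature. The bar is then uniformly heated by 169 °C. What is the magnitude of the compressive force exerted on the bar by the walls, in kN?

Unrestrained expansion: δ_free = αΔT L = 17.3×10⁻⁶ × 169 × 1350 = 3.947 mm.
The gap closes (δ_free > 1.3 mm) and the wall then resists a further 3.947 − 1.3 = 2.647 mm of expansion.
So σ = E(δ_free − g)/L = 196×10³ × 2.647/1350 = 384.3 MPa.
P = σA = 384.3 × 2625 = 1009 kN.

P ≈ 1010 kN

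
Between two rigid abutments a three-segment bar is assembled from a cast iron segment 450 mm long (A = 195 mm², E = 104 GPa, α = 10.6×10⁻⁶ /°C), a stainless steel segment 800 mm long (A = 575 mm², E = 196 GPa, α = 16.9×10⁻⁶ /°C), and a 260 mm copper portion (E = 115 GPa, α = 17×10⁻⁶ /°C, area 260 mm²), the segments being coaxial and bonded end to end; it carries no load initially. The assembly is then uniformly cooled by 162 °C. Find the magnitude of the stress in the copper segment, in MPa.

σ ≈ 373 MPa (tensile)

With the walls removed the bar would change length by δ_free = Σ αᵢΔT Lᵢ = 10.6×10⁻⁶×162×450 + 16.9×10⁻⁶×162×800 + 17×10⁻⁶×162×260 = 3.679 mm.
The rigid supports impose zero overall length change; the single axial force P common to all segments must satisfy P Σ Lᵢ/(AᵢEᵢ) = δ_free.
The series flexibility is Σ Lᵢ/(AᵢEᵢ) = 450/(195×104×10³) + 800/(575×196×10³) + 260/(260×115×10³) = 3.798×10⁻⁵ mm/N.
Hence P = δ_free / Σ(L/AE) = 3.679/3.798×10⁻⁵ = 96.86 kN (tensile).
σ_{copper} = P / A = 96860 / 260 = 372.5 MPa.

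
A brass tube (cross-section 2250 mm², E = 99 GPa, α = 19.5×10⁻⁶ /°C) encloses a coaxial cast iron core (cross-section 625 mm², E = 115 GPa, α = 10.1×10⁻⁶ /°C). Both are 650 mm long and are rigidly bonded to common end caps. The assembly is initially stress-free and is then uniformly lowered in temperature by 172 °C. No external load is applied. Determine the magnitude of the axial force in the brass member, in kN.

P ≈ 87.9 kN (tensile in the brass)

Equilibrium of a rigid end plate with no external load gives equal and opposite internal forces ±P in the two members. Since α_{brass} > α_{cast iron}, cooling drives the brass into tension and the cast iron into compression.
Setting the final lengths equal and cancelling L: (α₁ − α₂)ΔT = P/(A₁E₁) + P/(A₂E₂).
|α₁ − α₂|·ΔT = 9.4×10⁻⁶ × 172 = 0.001617.
1/(A₁E₁) + 1/(A₂E₂) = 1/(2250×99×10³) + 1/(625×115×10³) = 1.84×10⁻⁸ N⁻¹.
P = 0.001617 / 1.84×10⁻⁸ = 87860 N = 87.86 kN.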